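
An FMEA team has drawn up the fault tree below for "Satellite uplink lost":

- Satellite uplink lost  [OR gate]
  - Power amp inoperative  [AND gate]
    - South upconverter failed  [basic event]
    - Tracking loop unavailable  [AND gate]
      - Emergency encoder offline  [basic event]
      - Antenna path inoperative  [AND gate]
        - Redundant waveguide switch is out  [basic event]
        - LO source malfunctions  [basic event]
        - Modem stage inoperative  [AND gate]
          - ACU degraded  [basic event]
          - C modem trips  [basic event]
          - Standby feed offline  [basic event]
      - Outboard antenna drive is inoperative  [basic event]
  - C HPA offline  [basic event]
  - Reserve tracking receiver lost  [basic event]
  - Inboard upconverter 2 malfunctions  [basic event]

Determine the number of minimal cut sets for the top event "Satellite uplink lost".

4

Modem stage inoperative [AND]: one cut set from each child combined → 1 × 1 × 1 = 1 cut set(s).
Antenna path inoperative [AND]: one cut set from each child combined → 1 × 1 × 1 = 1 cut set(s).
Tracking loop unavailable [AND]: one cut set from each child combined → 1 × 1 × 1 = 1 cut set(s).
Power amp inoperative [AND]: one cut set from each child combined → 1 × 1 = 1 cut set(s).
Satellite uplink lost [OR]: union of children's cut sets → 4 cut set(s).
Minimal cut sets: {ACU degraded, C modem trips, Emergency encoder offline, LO source malfunctions, Outboard antenna drive is inoperative, Redundant waveguide switch is out, South upconverter failed, Standby feed offline}; {C HPA offline}; {Reserve tracking receiver lost}; {Inboard upconverter 2 malfunctions}.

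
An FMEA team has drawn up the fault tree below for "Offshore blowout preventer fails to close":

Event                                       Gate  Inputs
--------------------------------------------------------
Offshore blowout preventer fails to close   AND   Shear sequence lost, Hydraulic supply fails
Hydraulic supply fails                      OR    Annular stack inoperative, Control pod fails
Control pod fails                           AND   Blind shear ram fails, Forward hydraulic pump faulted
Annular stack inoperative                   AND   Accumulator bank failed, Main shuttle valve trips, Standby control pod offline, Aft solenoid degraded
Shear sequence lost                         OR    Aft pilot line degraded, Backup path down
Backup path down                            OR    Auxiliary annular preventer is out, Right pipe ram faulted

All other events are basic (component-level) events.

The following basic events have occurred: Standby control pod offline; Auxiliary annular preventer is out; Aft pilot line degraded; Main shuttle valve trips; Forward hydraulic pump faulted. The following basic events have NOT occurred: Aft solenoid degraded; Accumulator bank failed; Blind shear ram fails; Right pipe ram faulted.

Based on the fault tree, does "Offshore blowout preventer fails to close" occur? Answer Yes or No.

No

Backup path down [OR]: Auxiliary annular preventer is out=occurs, Right pipe ram faulted=not → at least one input occurs → occurs.
Shear sequence lost [OR]: Aft pilot line degraded=occurs, Backup path down=occurs → at least one input occurs → occurs.
Annular stack inoperative [AND]: Accumulator bank failed=not, Main shuttle valve trips=occurs, Standby control pod offline=occurs, Aft solenoid degraded=not → not all inputs occur → does not occur.
Control pod fails [AND]: Blind shear ram fails=not, Forward hydraulic pump faulted=occurs → not all inputs occur → does not occur.
Hydraulic supply fails [OR]: Annular stack inoperative=not, Control pod fails=not → no input occurs → does not occur.
Offshore blowout preventer fails to close [AND]: Shear sequence lost=occurs, Hydraulic supply fails=not → not all inputs occur → does not occur.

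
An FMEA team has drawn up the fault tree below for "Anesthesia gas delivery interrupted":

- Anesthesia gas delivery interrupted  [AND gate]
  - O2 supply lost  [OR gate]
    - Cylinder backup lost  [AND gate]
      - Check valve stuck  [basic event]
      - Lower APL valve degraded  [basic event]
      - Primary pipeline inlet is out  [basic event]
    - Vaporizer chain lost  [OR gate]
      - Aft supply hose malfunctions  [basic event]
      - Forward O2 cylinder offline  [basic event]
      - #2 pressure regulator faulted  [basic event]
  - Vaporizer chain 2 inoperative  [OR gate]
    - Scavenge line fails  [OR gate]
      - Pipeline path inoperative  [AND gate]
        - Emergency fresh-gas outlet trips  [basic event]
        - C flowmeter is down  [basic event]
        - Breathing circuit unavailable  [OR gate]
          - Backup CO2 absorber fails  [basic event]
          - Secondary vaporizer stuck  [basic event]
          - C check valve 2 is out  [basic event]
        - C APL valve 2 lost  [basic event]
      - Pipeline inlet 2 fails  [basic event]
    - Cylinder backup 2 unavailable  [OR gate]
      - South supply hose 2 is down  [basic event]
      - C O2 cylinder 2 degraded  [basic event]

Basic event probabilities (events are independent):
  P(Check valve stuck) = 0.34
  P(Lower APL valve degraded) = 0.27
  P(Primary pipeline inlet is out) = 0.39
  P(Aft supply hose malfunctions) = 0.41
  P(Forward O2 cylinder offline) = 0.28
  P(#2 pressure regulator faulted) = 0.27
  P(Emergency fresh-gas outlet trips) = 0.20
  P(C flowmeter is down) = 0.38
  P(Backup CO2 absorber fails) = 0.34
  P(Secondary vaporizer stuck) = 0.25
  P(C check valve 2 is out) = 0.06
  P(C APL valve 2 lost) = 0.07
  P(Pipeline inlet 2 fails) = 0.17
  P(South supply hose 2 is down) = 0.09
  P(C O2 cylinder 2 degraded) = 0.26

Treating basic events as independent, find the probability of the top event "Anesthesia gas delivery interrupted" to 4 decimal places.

0.3103

P(Cylinder backup lost) [AND] = 0.34 × 0.27 × 0.39 = 0.035802
P(Vaporizer chain lost) [OR] = 1 − (1−0.41) × (1−0.28) × (1−0.27) = 0.689896
P(O2 supply lost) [OR] = 1 − (1−0.035802) × (1−0.689896) = 0.700998
P(Breathing circuit unavailable) [OR] = 1 − (1−0.34) × (1−0.25) × (1−0.06) = 0.534700
P(Pipeline path inoperative) [AND] = 0.20 × 0.38 × 0.534700 × 0.07 = 0.002845
P(Scavenge line fails) [OR] = 1 − (1−0.002845) × (1−0.17) = 0.172361
P(Cylinder backup 2 unavailable) [OR] = 1 − (1−0.09) × (1−0.26) = 0.326600
P(Vaporizer chain 2 inoperative) [OR] = 1 − (1−0.172361) × (1−0.326600) = 0.442668
P(Anesthesia gas delivery interrupted) [AND] = 0.700998 × 0.442668 = 0.310309
Rounded to 4 decimal places: P(Anesthesia gas delivery interrupted) ≈ 0.3103.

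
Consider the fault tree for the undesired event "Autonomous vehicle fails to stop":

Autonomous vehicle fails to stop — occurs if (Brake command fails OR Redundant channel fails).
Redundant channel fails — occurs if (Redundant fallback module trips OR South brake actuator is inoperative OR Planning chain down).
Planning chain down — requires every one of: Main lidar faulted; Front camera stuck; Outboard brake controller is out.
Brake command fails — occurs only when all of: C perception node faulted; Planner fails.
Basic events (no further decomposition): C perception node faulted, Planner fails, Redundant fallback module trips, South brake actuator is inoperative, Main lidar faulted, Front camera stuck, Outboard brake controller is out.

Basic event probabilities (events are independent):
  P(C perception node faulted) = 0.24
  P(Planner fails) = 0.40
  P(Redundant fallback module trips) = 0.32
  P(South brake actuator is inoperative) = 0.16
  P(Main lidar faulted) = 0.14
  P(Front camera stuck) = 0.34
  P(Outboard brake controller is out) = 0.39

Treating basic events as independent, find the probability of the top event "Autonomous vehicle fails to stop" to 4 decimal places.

0.4932

P(Brake command fails) [AND] = 0.24 × 0.40 = 0.096000
P(Planning chain down) [AND] = 0.14 × 0.34 × 0.39 = 0.018564
P(Redundant channel fails) [OR] = 1 − (1−0.32) × (1−0.16) × (1−0.018564) = 0.439404
P(Autonomous vehicle fails to stop) [OR] = 1 − (1−0.096000) × (1−0.439404) = 0.493221
Rounded to 4 decimal places: P(Autonomous vehicle fails to stop) ≈ 0.4932.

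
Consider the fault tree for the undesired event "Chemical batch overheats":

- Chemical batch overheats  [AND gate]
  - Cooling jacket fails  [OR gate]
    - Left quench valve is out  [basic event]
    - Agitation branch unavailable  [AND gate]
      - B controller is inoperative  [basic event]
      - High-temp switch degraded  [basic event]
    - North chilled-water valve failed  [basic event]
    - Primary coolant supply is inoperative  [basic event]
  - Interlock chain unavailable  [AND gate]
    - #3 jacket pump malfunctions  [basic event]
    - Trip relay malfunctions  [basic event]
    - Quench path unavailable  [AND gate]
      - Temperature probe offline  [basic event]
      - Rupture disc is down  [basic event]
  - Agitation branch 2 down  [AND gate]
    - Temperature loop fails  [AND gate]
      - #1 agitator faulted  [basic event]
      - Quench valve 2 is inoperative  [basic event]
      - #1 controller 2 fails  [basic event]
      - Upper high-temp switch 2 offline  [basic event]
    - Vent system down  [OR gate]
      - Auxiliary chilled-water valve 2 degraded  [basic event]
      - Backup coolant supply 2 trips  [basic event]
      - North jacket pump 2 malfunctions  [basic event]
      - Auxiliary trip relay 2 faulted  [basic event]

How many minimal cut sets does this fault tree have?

16

Agitation branch unavailable [AND]: one cut set from each child combined → 1 × 1 = 1 cut set(s).
Cooling jacket fails [OR]: union of children's cut sets → 4 cut set(s).
Quench path unavailable [AND]: one cut set from each child combined → 1 × 1 = 1 cut set(s).
Interlock chain unavailable [AND]: one cut set from each child combined → 1 × 1 × 1 = 1 cut set(s).
Temperature loop fails [AND]: one cut set from each child combined → 1 × 1 × 1 × 1 = 1 cut set(s).
Vent system down [OR]: union of children's cut sets → 4 cut set(s).
Agitation branch 2 down [AND]: one cut set from each child combined → 1 × 4 = 4 cut set(s).
Chemical batch overheats [AND]: one cut set from each child combined → 4 × 1 × 4 = 16 cut set(s).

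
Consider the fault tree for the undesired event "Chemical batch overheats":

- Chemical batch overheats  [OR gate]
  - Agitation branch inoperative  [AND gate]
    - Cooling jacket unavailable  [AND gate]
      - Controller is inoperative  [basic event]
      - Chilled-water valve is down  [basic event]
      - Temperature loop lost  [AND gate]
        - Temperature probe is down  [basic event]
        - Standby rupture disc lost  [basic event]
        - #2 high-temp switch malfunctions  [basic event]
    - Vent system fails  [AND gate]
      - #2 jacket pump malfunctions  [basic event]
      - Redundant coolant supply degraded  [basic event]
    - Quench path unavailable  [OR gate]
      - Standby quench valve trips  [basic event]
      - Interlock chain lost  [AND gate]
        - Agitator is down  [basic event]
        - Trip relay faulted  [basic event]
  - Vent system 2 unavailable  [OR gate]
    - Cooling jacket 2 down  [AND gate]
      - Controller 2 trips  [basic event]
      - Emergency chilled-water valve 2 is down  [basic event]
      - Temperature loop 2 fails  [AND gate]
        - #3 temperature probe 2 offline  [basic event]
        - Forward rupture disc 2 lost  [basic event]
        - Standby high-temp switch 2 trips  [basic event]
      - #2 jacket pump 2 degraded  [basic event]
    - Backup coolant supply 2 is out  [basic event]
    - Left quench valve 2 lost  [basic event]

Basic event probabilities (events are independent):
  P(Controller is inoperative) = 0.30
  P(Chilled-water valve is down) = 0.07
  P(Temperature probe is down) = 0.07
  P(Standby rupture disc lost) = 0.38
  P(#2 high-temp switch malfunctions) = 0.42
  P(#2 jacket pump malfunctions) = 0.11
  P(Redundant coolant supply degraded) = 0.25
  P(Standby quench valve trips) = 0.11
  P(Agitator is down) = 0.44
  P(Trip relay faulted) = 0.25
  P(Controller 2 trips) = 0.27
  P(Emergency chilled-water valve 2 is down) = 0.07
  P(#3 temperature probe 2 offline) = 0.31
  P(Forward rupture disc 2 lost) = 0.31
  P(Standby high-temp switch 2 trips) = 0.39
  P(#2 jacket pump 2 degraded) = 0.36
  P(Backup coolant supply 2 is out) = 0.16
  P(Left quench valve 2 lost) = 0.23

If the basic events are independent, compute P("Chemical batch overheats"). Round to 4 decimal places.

0.3534

P(Temperature loop lost) [AND] = 0.07 × 0.38 × 0.42 = 0.011172
P(Cooling jacket unavailable) [AND] = 0.30 × 0.07 × 0.011172 = 0.000235
P(Vent system fails) [AND] = 0.11 × 0.25 = 0.027500
P(Interlock chain lost) [AND] = 0.44 × 0.25 = 0.110000
P(Quench path unavailable) [OR] = 1 − (1−0.11) × (1−0.110000) = 0.207900
P(Agitation branch inoperative) [AND] = 0.000235 × 0.027500 × 0.207900 = 0.000001
P(Temperature loop 2 fails) [AND] = 0.31 × 0.31 × 0.39 = 0.037479
P(Cooling jacket 2 down) [AND] = 0.27 × 0.07 × 0.037479 × 0.36 = 0.000255
P(Vent system 2 unavailable) [OR] = 1 − (1−0.000255) × (1−0.16) × (1−0.23) = 0.353365
P(Chemical batch overheats) [OR] = 1 − (1−0.000001) × (1−0.353365) = 0.353366
Rounded to 4 decimal places: P(Chemical batch overheats) ≈ 0.3534.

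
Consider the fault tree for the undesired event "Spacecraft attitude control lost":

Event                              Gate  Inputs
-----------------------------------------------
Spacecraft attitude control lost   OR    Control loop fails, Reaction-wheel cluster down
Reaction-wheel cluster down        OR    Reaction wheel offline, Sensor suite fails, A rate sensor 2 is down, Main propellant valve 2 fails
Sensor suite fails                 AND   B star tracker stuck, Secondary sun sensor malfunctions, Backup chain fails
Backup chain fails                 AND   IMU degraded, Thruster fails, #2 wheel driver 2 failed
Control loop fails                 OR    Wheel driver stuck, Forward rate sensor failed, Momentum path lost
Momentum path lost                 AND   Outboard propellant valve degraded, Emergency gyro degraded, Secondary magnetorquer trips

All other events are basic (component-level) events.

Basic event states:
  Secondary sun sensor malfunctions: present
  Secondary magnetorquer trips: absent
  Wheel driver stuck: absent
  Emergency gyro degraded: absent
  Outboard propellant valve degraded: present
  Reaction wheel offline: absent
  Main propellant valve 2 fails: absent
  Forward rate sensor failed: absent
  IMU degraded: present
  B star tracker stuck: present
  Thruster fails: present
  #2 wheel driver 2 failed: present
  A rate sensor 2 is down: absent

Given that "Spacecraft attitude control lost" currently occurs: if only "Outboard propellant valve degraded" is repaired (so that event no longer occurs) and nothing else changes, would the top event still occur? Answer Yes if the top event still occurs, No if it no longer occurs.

Yes

Counterfactual: set "Outboard propellant valve degraded" to not occurred.
Momentum path lost [AND]: Outboard propellant valve degraded=not, Emergency gyro degraded=not, Secondary magnetorquer trips=not → not all inputs occur → does not occur.
Control loop fails [OR]: Wheel driver stuck=not, Forward rate sensor failed=not, Momentum path lost=not → no input occurs → does not occur.
Backup chain fails [AND]: IMU degraded=occurs, Thruster fails=occurs, #2 wheel driver 2 failed=occurs → all inputs occur → occurs.
Sensor suite fails [AND]: B star tracker stuck=occurs, Secondary sun sensor malfunctions=occurs, Backup chain fails=occurs → all inputs occur → occurs.
Reaction-wheel cluster down [OR]: Reaction wheel offline=not, Sensor suite fails=occurs, A rate sensor 2 is down=not, Main propellant valve 2 fails=not → at least one input occurs → occurs.
Spacecraft attitude control lost [OR]: Control loop fails=not, Reaction-wheel cluster down=occurs → at least one input occurs → occurs.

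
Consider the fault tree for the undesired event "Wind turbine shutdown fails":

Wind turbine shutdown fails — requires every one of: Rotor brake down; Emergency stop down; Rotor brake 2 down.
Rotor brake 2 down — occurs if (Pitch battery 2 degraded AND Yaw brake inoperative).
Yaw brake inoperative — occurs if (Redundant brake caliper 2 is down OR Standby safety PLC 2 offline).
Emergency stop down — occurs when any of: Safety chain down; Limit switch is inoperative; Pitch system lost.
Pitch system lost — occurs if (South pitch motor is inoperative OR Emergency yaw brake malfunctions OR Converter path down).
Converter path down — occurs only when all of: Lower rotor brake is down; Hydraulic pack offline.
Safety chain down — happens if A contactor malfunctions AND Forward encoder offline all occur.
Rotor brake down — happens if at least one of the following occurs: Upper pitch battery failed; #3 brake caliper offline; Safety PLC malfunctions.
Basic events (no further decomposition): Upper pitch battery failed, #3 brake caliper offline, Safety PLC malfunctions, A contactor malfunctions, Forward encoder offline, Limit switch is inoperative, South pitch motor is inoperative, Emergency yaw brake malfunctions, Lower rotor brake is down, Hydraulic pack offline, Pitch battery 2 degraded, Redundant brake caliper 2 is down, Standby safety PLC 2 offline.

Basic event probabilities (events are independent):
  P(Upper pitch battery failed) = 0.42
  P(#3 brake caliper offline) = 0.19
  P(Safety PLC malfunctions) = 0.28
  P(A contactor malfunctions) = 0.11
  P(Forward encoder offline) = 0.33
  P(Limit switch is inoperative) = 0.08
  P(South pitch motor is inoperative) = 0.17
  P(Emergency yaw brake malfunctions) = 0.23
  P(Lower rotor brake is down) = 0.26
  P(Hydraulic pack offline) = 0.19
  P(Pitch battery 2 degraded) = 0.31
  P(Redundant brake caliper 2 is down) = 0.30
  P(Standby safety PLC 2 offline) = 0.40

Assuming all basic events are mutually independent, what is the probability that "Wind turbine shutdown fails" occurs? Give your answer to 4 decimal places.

P(Rotor brake down) [OR] = 1 − (1−0.42) × (1−0.19) × (1−0.28) = 0.661744
P(Safety chain down) [AND] = 0.11 × 0.33 = 0.036300
P(Converter path down) [AND] = 0.26 × 0.19 = 0.049400
P(Pitch system lost) [OR] = 1 − (1−0.17) × (1−0.23) × (1−0.049400) = 0.392472
P(Emergency stop down) [OR] = 1 − (1−0.036300) × (1−0.08) × (1−0.392472) = 0.461363
P(Yaw brake inoperative) [OR] = 1 − (1−0.30) × (1−0.40) = 0.580000
P(Rotor brake 2 down) [AND] = 0.31 × 0.580000 = 0.179800
P(Wind turbine shutdown fails) [AND] = 0.661744 × 0.461363 × 0.179800 = 0.054894
Rounded to 4 decimal places: P(Wind turbine shutdown fails) ≈ 0.0549.

0.0549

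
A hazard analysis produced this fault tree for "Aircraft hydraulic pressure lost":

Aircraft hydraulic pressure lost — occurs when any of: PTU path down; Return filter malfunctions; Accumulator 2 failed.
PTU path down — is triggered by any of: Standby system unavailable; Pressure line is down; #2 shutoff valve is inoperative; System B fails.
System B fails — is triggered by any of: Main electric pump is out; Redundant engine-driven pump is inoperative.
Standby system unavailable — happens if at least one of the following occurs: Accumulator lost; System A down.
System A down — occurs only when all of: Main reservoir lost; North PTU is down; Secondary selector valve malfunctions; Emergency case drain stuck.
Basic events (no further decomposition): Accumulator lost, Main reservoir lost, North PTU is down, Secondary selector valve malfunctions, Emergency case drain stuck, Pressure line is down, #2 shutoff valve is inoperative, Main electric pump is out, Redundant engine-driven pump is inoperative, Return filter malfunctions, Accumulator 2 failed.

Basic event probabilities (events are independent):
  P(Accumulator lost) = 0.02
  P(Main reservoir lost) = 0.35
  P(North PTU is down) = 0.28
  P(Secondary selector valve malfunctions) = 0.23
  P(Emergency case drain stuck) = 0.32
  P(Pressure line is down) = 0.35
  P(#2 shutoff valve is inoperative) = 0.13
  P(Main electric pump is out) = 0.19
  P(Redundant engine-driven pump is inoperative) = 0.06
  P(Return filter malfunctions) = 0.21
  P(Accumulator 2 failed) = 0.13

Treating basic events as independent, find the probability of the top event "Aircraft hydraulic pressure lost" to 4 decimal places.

P(System A down) [AND] = 0.35 × 0.28 × 0.23 × 0.32 = 0.007213
P(Standby system unavailable) [OR] = 1 − (1−0.02) × (1−0.007213) = 0.027069
P(System B fails) [OR] = 1 − (1−0.19) × (1−0.06) = 0.238600
P(PTU path down) [OR] = 1 − (1−0.027069) × (1−0.35) × (1−0.13) × (1−0.238600) = 0.581083
P(Aircraft hydraulic pressure lost) [OR] = 1 − (1−0.581083) × (1−0.21) × (1−0.13) = 0.712078
Rounded to 4 decimal places: P(Aircraft hydraulic pressure lost) ≈ 0.7121.

0.7121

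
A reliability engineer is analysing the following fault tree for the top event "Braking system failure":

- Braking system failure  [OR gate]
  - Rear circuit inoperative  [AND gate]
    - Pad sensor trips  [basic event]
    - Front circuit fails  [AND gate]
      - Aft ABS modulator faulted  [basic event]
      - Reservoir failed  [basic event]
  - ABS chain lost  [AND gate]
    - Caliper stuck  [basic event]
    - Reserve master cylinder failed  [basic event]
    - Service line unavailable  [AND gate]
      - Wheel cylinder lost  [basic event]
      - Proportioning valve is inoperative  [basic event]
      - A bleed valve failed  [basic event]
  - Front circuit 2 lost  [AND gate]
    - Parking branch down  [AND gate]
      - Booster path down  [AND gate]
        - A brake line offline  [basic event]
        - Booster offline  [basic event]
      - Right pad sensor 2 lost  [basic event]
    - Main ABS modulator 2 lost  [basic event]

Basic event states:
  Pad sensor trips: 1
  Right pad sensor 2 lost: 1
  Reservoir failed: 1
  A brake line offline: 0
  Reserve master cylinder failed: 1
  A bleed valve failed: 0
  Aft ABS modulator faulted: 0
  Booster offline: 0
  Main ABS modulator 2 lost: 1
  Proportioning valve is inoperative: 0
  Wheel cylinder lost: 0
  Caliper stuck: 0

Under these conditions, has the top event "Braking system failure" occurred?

No

Front circuit fails [AND]: Aft ABS modulator faulted=not, Reservoir failed=occurs → not all inputs occur → does not occur.
Rear circuit inoperative [AND]: Pad sensor trips=occurs, Front circuit fails=not → not all inputs occur → does not occur.
Service line unavailable [AND]: Wheel cylinder lost=not, Proportioning valve is inoperative=not, A bleed valve failed=not → not all inputs occur → does not occur.
ABS chain lost [AND]: Caliper stuck=not, Reserve master cylinder failed=occurs, Service line unavailable=not → not all inputs occur → does not occur.
Booster path down [AND]: A brake line offline=not, Booster offline=not → not all inputs occur → does not occur.
Parking branch down [AND]: Booster path down=not, Right pad sensor 2 lost=occurs → not all inputs occur → does not occur.
Front circuit 2 lost [AND]: Parking branch down=not, Main ABS modulator 2 lost=occurs → not all inputs occur → does not occur.
Braking system failure [OR]: Rear circuit inoperative=not, ABS chain lost=not, Front circuit 2 lost=not → no input occurs → does not occur.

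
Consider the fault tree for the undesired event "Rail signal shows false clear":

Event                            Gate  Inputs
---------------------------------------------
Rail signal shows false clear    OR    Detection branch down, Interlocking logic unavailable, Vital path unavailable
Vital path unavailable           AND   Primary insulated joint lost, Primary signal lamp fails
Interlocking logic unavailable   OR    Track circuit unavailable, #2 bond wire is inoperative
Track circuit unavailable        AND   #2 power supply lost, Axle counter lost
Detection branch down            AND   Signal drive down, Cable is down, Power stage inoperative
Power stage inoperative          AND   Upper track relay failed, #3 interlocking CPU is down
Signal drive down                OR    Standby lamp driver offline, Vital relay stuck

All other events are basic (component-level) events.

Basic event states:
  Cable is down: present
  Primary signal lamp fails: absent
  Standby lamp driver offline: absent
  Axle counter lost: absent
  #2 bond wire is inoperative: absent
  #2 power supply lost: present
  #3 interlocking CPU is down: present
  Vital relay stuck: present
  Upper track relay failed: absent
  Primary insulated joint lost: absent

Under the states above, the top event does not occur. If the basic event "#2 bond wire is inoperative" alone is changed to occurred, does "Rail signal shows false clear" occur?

Yes

Counterfactual: set "#2 bond wire is inoperative" to occurred.
Signal drive down [OR]: Standby lamp driver offline=not, Vital relay stuck=occurs → at least one input occurs → occurs.
Power stage inoperative [AND]: Upper track relay failed=not, #3 interlocking CPU is down=occurs → not all inputs occur → does not occur.
Detection branch down [AND]: Signal drive down=occurs, Cable is down=occurs, Power stage inoperative=not → not all inputs occur → does not occur.
Track circuit unavailable [AND]: #2 power supply lost=occurs, Axle counter lost=not → not all inputs occur → does not occur.
Interlocking logic unavailable [OR]: Track circuit unavailable=not, #2 bond wire is inoperative=occurs → at least one input occurs → occurs.
Vital path unavailable [AND]: Primary insulated joint lost=not, Primary signal lamp fails=not → not all inputs occur → does not occur.
Rail signal shows false clear [OR]: Detection branch down=not, Interlocking logic unavailable=occurs, Vital path unavailable=not → at least one input occurs → occurs.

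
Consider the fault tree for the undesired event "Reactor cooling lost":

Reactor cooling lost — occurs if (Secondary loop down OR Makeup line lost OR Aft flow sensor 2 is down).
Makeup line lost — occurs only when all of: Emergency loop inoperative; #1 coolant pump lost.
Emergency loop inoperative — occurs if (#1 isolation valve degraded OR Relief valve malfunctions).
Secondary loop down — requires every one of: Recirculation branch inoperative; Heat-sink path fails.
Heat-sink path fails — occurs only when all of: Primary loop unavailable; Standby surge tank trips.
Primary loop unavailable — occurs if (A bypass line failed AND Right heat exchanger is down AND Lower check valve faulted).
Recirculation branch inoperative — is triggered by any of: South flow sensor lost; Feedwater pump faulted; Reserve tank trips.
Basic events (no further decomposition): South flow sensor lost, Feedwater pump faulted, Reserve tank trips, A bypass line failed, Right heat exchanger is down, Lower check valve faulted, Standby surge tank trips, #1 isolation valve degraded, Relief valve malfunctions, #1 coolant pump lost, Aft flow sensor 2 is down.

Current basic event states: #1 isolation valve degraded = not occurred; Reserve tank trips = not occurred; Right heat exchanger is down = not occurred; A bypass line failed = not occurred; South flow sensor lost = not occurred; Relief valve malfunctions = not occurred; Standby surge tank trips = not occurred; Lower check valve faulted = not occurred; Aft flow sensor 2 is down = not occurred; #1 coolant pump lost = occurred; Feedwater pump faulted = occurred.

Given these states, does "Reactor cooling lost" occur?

Recirculation branch inoperative [OR]: South flow sensor lost=not, Feedwater pump faulted=occurs, Reserve tank trips=not → at least one input occurs → occurs.
Primary loop unavailable [AND]: A bypass line failed=not, Right heat exchanger is down=not, Lower check valve faulted=not → not all inputs occur → does not occur.
Heat-sink path fails [AND]: Primary loop unavailable=not, Standby surge tank trips=not → not all inputs occur → does not occur.
Secondary loop down [AND]: Recirculation branch inoperative=occurs, Heat-sink path fails=not → not all inputs occur → does not occur.
Emergency loop inoperative [OR]: #1 isolation valve degraded=not, Relief valve malfunctions=not → no input occurs → does not occur.
Makeup line lost [AND]: Emergency loop inoperative=not, #1 coolant pump lost=occurs → not all inputs occur → does not occur.
Reactor cooling lost [OR]: Secondary loop down=not, Makeup line lost=not, Aft flow sensor 2 is down=not → no input occurs → does not occur.

No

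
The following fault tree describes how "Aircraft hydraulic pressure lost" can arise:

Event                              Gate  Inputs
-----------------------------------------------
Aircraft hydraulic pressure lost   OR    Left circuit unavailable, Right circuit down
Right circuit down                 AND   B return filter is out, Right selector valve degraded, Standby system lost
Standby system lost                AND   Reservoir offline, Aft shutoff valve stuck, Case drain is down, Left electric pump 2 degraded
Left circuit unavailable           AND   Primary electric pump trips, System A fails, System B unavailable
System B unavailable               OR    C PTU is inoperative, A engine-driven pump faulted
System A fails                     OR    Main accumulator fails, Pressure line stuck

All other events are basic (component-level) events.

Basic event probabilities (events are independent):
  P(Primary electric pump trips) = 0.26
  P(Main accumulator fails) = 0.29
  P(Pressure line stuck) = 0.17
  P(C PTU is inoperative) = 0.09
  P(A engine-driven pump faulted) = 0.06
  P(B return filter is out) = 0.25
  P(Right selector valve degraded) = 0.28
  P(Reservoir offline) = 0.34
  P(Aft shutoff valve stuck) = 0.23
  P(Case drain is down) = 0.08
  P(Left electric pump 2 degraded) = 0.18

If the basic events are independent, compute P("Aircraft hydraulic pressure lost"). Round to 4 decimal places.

0.0155

P(System A fails) [OR] = 1 − (1−0.29) × (1−0.17) = 0.410700
P(System B unavailable) [OR] = 1 − (1−0.09) × (1−0.06) = 0.144600
P(Left circuit unavailable) [AND] = 0.26 × 0.410700 × 0.144600 = 0.015441
P(Standby system lost) [AND] = 0.34 × 0.23 × 0.08 × 0.18 = 0.001126
P(Right circuit down) [AND] = 0.25 × 0.28 × 0.001126 = 0.000079
P(Aircraft hydraulic pressure lost) [OR] = 1 − (1−0.015441) × (1−0.000079) = 0.015519
Rounded to 4 decimal places: P(Aircraft hydraulic pressure lost) ≈ 0.0155.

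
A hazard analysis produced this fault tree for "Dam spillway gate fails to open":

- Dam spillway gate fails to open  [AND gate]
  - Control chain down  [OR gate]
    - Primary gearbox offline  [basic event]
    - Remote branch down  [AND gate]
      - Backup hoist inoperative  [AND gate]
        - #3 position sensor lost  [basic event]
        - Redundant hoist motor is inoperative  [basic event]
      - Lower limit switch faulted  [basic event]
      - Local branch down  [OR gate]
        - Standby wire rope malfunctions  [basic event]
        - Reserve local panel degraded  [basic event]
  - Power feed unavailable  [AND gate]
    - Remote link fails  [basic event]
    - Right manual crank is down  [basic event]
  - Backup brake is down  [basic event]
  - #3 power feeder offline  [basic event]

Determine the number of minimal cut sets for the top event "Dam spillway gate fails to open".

Backup hoist inoperative [AND]: one cut set from each child combined → 1 × 1 = 1 cut set(s).
Local branch down [OR]: union of children's cut sets → 2 cut set(s).
Remote branch down [AND]: one cut set from each child combined → 1 × 1 × 2 = 2 cut set(s).
Control chain down [OR]: union of children's cut sets → 3 cut set(s).
Power feed unavailable [AND]: one cut set from each child combined → 1 × 1 = 1 cut set(s).
Dam spillway gate fails to open [AND]: one cut set from each child combined → 3 × 1 × 1 × 1 = 3 cut set(s).
Minimal cut sets: {#3 power feeder offline, Backup brake is down, Primary gearbox offline, Remote link fails, Right manual crank is down}; {#3 position sensor lost, #3 power feeder offline, Backup brake is down, Lower limit switch faulted, Redundant hoist motor is inoperative, Remote link fails, Right manual crank is down, Standby wire rope malfunctions}; {#3 position sensor lost, #3 power feeder offline, Backup brake is down, Lower limit switch faulted, Redundant hoist motor is inoperative, Remote link fails, Reserve local panel degraded, Right manual crank is down}.

3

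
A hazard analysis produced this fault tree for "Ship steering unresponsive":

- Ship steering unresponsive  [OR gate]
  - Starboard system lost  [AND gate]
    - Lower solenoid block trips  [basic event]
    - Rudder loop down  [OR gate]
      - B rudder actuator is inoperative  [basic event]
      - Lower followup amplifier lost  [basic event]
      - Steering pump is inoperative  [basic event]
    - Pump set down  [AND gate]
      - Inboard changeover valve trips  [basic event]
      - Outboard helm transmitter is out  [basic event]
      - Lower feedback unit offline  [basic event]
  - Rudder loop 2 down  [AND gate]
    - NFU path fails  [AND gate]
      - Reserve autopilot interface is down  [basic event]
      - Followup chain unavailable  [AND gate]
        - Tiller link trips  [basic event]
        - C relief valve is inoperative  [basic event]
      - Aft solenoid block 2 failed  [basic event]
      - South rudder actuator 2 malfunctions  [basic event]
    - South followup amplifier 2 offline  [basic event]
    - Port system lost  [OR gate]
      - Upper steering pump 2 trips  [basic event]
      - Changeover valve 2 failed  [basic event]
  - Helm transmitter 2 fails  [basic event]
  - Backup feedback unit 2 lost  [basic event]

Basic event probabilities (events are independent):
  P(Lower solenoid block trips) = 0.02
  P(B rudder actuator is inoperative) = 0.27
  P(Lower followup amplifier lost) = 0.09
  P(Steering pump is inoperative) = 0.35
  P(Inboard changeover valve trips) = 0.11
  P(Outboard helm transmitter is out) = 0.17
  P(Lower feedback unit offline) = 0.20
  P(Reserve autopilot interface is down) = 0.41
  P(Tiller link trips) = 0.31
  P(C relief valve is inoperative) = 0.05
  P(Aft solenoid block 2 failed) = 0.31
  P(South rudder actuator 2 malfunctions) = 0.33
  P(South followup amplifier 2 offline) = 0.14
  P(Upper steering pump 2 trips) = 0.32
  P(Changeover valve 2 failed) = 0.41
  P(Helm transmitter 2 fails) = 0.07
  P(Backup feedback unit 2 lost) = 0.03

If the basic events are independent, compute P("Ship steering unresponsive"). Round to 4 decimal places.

0.0980

P(Rudder loop down) [OR] = 1 − (1−0.27) × (1−0.09) × (1−0.35) = 0.568205
P(Pump set down) [AND] = 0.11 × 0.17 × 0.20 = 0.003740
P(Starboard system lost) [AND] = 0.02 × 0.568205 × 0.003740 = 0.000043
P(Followup chain unavailable) [AND] = 0.31 × 0.05 = 0.015500
P(NFU path fails) [AND] = 0.41 × 0.015500 × 0.31 × 0.33 = 0.000650
P(Port system lost) [OR] = 1 − (1−0.32) × (1−0.41) = 0.598800
P(Rudder loop 2 down) [AND] = 0.000650 × 0.14 × 0.598800 = 0.000054
P(Ship steering unresponsive) [OR] = 1 − (1−0.000043) × (1−0.000054) × (1−0.07) × (1−0.03) = 0.097988
Rounded to 4 decimal places: P(Ship steering unresponsive) ≈ 0.0980.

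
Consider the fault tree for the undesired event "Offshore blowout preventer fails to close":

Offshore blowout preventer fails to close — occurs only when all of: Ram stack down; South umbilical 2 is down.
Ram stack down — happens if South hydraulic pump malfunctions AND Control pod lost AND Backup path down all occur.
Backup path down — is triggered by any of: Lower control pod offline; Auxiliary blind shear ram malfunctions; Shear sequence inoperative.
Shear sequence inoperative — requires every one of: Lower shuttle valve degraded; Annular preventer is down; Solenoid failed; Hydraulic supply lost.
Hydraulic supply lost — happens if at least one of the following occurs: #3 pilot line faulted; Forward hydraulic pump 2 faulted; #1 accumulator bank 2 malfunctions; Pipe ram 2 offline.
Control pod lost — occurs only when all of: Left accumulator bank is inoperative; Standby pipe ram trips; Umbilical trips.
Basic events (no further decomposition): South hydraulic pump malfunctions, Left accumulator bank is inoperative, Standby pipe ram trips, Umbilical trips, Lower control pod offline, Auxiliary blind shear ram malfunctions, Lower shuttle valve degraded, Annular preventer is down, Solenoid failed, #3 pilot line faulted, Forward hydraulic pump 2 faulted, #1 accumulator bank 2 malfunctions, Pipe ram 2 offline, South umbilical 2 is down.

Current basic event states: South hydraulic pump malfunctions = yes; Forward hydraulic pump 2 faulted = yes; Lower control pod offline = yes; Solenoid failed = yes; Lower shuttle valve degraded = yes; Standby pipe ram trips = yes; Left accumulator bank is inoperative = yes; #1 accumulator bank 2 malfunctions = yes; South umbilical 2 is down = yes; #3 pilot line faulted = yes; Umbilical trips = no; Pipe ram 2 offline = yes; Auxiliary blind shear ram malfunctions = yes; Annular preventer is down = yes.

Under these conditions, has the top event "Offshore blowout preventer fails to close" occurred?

No

Control pod lost [AND]: Left accumulator bank is inoperative=occurs, Standby pipe ram trips=occurs, Umbilical trips=not → not all inputs occur → does not occur.
Hydraulic supply lost [OR]: #3 pilot line faulted=occurs, Forward hydraulic pump 2 faulted=occurs, #1 accumulator bank 2 malfunctions=occurs, Pipe ram 2 offline=occurs → at least one input occurs → occurs.
Shear sequence inoperative [AND]: Lower shuttle valve degraded=occurs, Annular preventer is down=occurs, Solenoid failed=occurs, Hydraulic supply lost=occurs → all inputs occur → occurs.
Backup path down [OR]: Lower control pod offline=occurs, Auxiliary blind shear ram malfunctions=occurs, Shear sequence inoperative=occurs → at least one input occurs → occurs.
Ram stack down [AND]: South hydraulic pump malfunctions=occurs, Control pod lost=not, Backup path down=occurs → not all inputs occur → does not occur.
Offshore blowout preventer fails to close [AND]: Ram stack down=not, South umbilical 2 is down=occurs → not all inputs occur → does not occur.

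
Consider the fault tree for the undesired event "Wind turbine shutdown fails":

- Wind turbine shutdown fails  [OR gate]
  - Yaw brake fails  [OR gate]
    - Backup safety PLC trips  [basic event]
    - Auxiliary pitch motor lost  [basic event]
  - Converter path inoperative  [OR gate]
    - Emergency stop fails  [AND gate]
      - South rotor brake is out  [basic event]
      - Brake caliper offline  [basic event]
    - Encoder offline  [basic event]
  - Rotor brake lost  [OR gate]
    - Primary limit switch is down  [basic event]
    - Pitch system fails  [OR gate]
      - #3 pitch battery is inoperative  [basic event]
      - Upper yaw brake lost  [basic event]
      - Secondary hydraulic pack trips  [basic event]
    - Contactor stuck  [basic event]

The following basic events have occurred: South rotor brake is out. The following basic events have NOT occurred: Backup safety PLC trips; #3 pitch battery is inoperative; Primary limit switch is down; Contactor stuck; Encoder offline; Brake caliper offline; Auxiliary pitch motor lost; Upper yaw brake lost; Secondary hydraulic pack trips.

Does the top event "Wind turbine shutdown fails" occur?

No

Yaw brake fails [OR]: Backup safety PLC trips=not, Auxiliary pitch motor lost=not → no input occurs → does not occur.
Emergency stop fails [AND]: South rotor brake is out=occurs, Brake caliper offline=not → not all inputs occur → does not occur.
Converter path inoperative [OR]: Emergency stop fails=not, Encoder offline=not → no input occurs → does not occur.
Pitch system fails [OR]: #3 pitch battery is inoperative=not, Upper yaw brake lost=not, Secondary hydraulic pack trips=not → no input occurs → does not occur.
Rotor brake lost [OR]: Primary limit switch is down=not, Pitch system fails=not, Contactor stuck=not → no input occurs → does not occur.
Wind turbine shutdown fails [OR]: Yaw brake fails=not, Converter path inoperative=not, Rotor brake lost=not → no input occurs → does not occur.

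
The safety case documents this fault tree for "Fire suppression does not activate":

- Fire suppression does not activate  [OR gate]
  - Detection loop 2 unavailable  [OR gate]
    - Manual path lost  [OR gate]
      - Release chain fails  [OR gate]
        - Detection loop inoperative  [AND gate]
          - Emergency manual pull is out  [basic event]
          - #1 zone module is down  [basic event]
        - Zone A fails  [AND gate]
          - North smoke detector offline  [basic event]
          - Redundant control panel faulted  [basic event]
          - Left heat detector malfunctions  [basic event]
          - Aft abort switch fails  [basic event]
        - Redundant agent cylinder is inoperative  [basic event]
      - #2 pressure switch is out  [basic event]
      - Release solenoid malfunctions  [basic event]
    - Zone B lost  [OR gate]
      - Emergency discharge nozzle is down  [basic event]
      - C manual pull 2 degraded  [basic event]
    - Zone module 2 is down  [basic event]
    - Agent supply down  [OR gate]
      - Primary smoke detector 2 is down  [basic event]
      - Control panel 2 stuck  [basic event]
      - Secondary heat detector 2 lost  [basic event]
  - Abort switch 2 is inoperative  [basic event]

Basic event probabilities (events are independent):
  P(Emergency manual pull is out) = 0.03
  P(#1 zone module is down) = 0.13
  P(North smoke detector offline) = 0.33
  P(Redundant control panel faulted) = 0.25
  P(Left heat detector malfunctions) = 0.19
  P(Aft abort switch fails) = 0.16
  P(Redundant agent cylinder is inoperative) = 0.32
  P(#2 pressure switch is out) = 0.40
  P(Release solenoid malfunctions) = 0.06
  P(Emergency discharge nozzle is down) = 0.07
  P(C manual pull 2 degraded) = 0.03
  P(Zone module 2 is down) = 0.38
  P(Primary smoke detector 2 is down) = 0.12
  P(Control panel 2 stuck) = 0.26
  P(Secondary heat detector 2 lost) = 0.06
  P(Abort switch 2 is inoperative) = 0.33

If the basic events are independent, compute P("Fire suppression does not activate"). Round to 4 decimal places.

0.9126

P(Detection loop inoperative) [AND] = 0.03 × 0.13 = 0.003900
P(Zone A fails) [AND] = 0.33 × 0.25 × 0.19 × 0.16 = 0.002508
P(Release chain fails) [OR] = 1 − (1−0.003900) × (1−0.002508) × (1−0.32) = 0.324351
P(Manual path lost) [OR] = 1 − (1−0.324351) × (1−0.40) × (1−0.06) = 0.618934
P(Zone B lost) [OR] = 1 − (1−0.07) × (1−0.03) = 0.097900
P(Agent supply down) [OR] = 1 − (1−0.12) × (1−0.26) × (1−0.06) = 0.387872
P(Detection loop 2 unavailable) [OR] = 1 − (1−0.618934) × (1−0.097900) × (1−0.38) × (1−0.387872) = 0.869537
P(Fire suppression does not activate) [OR] = 1 − (1−0.869537) × (1−0.33) = 0.912590
Rounded to 4 decimal places: P(Fire suppression does not activate) ≈ 0.9126.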